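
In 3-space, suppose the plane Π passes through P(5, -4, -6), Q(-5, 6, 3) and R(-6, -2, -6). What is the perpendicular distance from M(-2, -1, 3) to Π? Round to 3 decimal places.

PQ = (-10, 10, 9), PR = (-11, 2, 0); a normal to Π is PQ × PR = (-18, -99, 90).
Using P: Π has equation -18x - 99y + 90z = -234.
n·M − d = (-18)·(-2) + (-99)·(-1) + (90)·(3) − (-234) = 639; |n| = √18225.
Distance = |639| / √18225 = 639/√18225 ≈ 4.733.

4.733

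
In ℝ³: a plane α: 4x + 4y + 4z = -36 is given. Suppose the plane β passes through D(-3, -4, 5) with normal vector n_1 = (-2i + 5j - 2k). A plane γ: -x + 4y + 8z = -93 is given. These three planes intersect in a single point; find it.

β: n_1·r = n_1·D gives -2x + 5y - 2z = -24.
Solving the 3×3 linear system 4x + 4y + 4z = -36, -2x + 5y - 2z = -24, -x + 4y + 8z = -93 (e.g. by elimination or Cramer's rule, determinant = 252) gives (5, -6, -8).

(5, -6, -8)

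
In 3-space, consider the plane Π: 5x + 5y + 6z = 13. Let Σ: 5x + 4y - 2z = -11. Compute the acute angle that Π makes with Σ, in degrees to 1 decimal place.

58.0

cos θ = |n₁·n₂| / (|n₁||n₂|) = |33| / (√86 · √45).
θ = arccos(0.53047) ≈ 58.0°.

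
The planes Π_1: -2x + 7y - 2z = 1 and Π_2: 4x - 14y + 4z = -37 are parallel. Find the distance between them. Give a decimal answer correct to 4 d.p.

2.3179

Rescale Π_2 by 1/(-2): -2x + 7y - 2z = 37/2. Then distance = |1 − (37/2)| / √57 ≈ 2.3179.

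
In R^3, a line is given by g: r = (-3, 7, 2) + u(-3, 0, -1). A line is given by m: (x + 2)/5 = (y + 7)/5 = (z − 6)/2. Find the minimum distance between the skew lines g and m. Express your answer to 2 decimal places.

m has direction (5, 5, 2) through (-2, -7, 6).
Common perpendicular direction n = (-3, 0, -1) × (5, 5, 2) = (5, 1, -15).
With w = (-2, -7, 6) − (-3, 7, 2) = (1, -14, 4), w · n = -69.
Distance = |w · n| / |n| = |-69| / √251 ≈ 4.36.

4.36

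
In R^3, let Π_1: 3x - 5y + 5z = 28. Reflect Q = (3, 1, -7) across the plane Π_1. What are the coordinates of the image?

(9, -9, 3)

λ = (n·Q − d)/|n|² = (-31 − 28)/59 = -1.
Reflection = Q − 2λn = (3, 1, -7) − (-2)·(3, -5, 5) = (9, -9, 3).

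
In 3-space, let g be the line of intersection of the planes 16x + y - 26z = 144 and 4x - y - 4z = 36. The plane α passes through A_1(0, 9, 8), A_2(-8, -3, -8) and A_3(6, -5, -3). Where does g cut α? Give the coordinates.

Direction of g: (16, 1, -26) × (4, -1, -4) = (-30, -40, -20).
A point on g: solving the two plane equations with x = -6 gives (-6, -20, -10).
A_1A_2 = (-8, -12, -16), A_1A_3 = (6, -14, -11); a normal to α is A_1A_2 × A_1A_3 = (-92, -184, 184).
Using A_1: α has equation -92x - 184y + 184z = -184.
Substitute r = (-6, -20, -10) + t(-30, -40, -20) into the plane: 2392 + 6440t = -184, so t = -2/5.
Intersection: (-6, -20, -10) + (-2/5)·(-30, -40, -20) = (6, -4, -2).

(6, -4, -2)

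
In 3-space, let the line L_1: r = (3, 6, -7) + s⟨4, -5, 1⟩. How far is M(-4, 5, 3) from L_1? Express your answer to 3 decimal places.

12.082

Taking (3, 6, -7) on L_1 with direction v = (4, -5, 1): w = M − (3, 6, -7) = (-7, -1, 10), and w × v = (49, 47, 39).
Distance = |w × v| / |v| = √6131 / √42 ≈ 12.082.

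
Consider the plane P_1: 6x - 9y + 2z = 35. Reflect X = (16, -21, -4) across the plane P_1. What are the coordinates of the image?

(-8, 15, -12)

λ = (n·X − d)/|n|² = (277 − 35)/121 = 2.
Reflection = X − 2λn = (16, -21, -4) − 4·(6, -9, 2) = (-8, 15, -12).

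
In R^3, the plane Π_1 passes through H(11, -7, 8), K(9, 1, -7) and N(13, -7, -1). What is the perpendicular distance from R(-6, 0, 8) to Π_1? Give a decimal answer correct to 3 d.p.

HK = (-2, 8, -15), HN = (2, 0, -9); a normal to Π_1 is HK × HN = (-72, -48, -16).
Using H: Π_1 has equation -72x - 48y - 16z = -584.
n·R − d = (-72)·(-6) + (-48)·(0) + (-16)·(8) − (-584) = 888; |n| = √7744.
Distance = |888| / √7744 = 888/√7744 ≈ 10.091.

10.091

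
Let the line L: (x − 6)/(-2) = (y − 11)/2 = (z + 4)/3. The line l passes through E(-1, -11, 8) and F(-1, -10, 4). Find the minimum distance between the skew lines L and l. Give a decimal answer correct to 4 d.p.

16.6573

L has direction (-2, 2, 3) through (6, 11, -4).
A direction vector for l is F − E = (0, 1, -4).
Common perpendicular direction n = (-2, 2, 3) × (0, 1, -4) = (-11, -8, -2).
With w = (-1, -11, 8) − (6, 11, -4) = (-7, -22, 12), w · n = 229.
Distance = |w · n| / |n| = |229| / √189 ≈ 16.6573.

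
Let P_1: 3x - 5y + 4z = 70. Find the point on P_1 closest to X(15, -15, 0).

(12, -10, -4)

Foot = X − λn with λ = (n·X − d)/|n|² = (120 − 70)/50 = 1.
Foot = (15, -15, 0) − 1·(3, -5, 4) = (12, -10, -4).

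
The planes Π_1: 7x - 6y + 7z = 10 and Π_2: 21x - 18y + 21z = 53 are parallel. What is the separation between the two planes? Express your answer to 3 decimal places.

Rescale Π_2 by 1/3: 7x - 6y + 7z = 53/3. Then distance = |10 − (53/3)| / √134 ≈ 0.662.

0.662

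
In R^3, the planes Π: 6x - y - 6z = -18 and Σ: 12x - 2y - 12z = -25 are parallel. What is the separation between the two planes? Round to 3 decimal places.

Rescale Σ by 1/2: 6x - y - 6z = -25/2. Then distance = |-18 − (-25/2)| / √73 ≈ 0.644.

0.644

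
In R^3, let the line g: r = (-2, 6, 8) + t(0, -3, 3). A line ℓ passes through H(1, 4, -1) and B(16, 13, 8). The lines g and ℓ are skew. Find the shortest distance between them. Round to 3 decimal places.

7.872

A direction vector for ℓ is B − H = (15, 9, 9).
Common perpendicular direction n = (0, -3, 3) × (15, 9, 9) = (-54, 45, 45).
With w = (1, 4, -1) − (-2, 6, 8) = (3, -2, -9), w · n = -657.
Distance = |w · n| / |n| = |-657| / √6966 ≈ 7.872.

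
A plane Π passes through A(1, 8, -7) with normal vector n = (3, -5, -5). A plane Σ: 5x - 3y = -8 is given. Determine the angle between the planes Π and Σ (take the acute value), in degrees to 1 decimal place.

Π: n·r = n·A gives 3x - 5y - 5z = -2.
cos θ = |n₁·n₂| / (|n₁||n₂|) = |30| / (√59 · √34).
θ = arccos(0.66982) ≈ 47.9°.

47.9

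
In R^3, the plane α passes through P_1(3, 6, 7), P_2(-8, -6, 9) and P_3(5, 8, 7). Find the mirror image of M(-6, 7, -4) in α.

P_1P_2 = (-11, -12, 2), P_1P_3 = (2, 2, 0); a normal to α is P_1P_2 × P_1P_3 = (-4, 4, 2).
Using P_1: α has equation -4x + 4y + 2z = 26.
λ = (n·M − d)/|n|² = (44 − 26)/36 = 1/2.
Reflection = M − 2λn = (-6, 7, -4) − 1·(-4, 4, 2) = (-2, 3, -6).

(-2, 3, -6)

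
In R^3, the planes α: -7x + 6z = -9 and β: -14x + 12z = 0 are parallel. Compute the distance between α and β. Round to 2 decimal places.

0.98

Rescale β by 1/2: -7x + 6z = 0. Then distance = |-9 − 0| / √85 ≈ 0.98.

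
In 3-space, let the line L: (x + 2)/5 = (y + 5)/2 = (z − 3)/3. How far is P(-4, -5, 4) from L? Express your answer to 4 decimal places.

1.9263

L has direction (5, 2, 3) through (-2, -5, 3).
Taking (-2, -5, 3) on L with direction v = (5, 2, 3): w = P − (-2, -5, 3) = (-2, 0, 1), and w × v = (-2, 11, -4).
Distance = |w × v| / |v| = √141 / √38 ≈ 1.9263.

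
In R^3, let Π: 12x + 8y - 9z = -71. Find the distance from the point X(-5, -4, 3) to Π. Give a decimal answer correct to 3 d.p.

2.824

n·X − d = (12)·(-5) + (8)·(-4) + (-9)·(3) − (-71) = -48; |n| = √289.
Distance = |-48| / √289 = 48/√289 ≈ 2.824.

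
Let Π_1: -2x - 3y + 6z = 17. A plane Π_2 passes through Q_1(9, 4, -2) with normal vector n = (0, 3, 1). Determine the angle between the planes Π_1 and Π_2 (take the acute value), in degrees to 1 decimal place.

82.2

Π_2: n·r = n·Q_1 gives 3y + z = 10.
cos θ = |n₁·n₂| / (|n₁||n₂|) = |-3| / (√49 · √10).
θ = arccos(0.13553) ≈ 82.2°.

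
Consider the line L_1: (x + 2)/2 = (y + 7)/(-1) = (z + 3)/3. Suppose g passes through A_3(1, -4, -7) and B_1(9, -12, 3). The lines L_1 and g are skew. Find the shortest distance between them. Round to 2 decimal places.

5.18

L_1 has direction (2, -1, 3) through (-2, -7, -3).
A direction vector for g is B_1 − A_3 = (8, -8, 10).
Common perpendicular direction n = (2, -1, 3) × (8, -8, 10) = (14, 4, -8).
With w = (1, -4, -7) − (-2, -7, -3) = (3, 3, -4), w · n = 86.
Distance = |w · n| / |n| = |86| / √276 ≈ 5.18.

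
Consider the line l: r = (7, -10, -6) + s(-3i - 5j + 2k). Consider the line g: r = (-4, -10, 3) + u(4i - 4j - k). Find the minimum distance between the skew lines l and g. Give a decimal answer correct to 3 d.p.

Common perpendicular direction n = (-3, -5, 2) × (4, -4, -1) = (13, 5, 32).
With w = (-4, -10, 3) − (7, -10, -6) = (-11, 0, 9), w · n = 145.
Distance = |w · n| / |n| = |145| / √1218 ≈ 4.155.

4.155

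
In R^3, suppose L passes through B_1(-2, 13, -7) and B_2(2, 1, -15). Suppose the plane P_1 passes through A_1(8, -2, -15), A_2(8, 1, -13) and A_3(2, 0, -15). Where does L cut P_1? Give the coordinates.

(-1, 10, -9)

A direction vector for L is B_2 − B_1 = (4, -12, -8).
A_1A_2 = (0, 3, 2), A_1A_3 = (-6, 2, 0); a normal to P_1 is A_1A_2 × A_1A_3 = (-4, -12, 18).
Using A_1: P_1 has equation -4x - 12y + 18z = -278.
Substitute r = (-2, 13, -7) + t(4, -12, -8) into the plane: -274 + (-16)t = -278, so t = 1/4.
Intersection: (-2, 13, -7) + (1/4)·(4, -12, -8) = (-1, 10, -9).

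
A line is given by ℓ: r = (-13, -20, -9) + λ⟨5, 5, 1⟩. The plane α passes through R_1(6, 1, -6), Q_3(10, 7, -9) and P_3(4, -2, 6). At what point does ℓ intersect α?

R_1Q_3 = (4, 6, -3), R_1P_3 = (-2, -3, 12); a normal to α is R_1Q_3 × R_1P_3 = (63, -42, 0).
Using R_1: α has equation 63x - 42y = 336.
Substitute r = (-13, -20, -9) + t(5, 5, 1) into the plane: 21 + 105t = 336, so t = 3.
Intersection: (-13, -20, -9) + 3·(5, 5, 1) = (2, -5, -6).

(2, -5, -6)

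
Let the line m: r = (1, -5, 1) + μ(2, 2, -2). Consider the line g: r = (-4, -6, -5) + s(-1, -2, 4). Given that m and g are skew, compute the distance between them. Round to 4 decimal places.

Common perpendicular direction n = (2, 2, -2) × (-1, -2, 4) = (4, -6, -2).
With w = (-4, -6, -5) − (1, -5, 1) = (-5, -1, -6), w · n = -2.
Distance = |w · n| / |n| = |-2| / √56 ≈ 0.2673.

0.2673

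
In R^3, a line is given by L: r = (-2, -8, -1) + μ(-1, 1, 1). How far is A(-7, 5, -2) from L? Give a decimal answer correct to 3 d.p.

9.933

Taking (-2, -8, -1) on L with direction v = (-1, 1, 1): w = A − (-2, -8, -1) = (-5, 13, -1), and w × v = (14, 6, 8).
Distance = |w × v| / |v| = √296 / √3 ≈ 9.933.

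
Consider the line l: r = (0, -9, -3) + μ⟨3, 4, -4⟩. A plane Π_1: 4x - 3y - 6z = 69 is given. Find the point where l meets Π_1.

Substitute r = (0, -9, -3) + t(3, 4, -4) into the plane: 45 + 24t = 69, so t = 1.
Intersection: (0, -9, -3) + 1·(3, 4, -4) = (3, -5, -7).

(3, -5, -7)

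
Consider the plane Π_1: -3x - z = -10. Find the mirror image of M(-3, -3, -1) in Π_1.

(9, -3, 3)

λ = (n·M − d)/|n|² = (10 − (-10))/10 = 2.
Reflection = M − 2λn = (-3, -3, -1) − 4·(-3, 0, -1) = (9, -3, 3).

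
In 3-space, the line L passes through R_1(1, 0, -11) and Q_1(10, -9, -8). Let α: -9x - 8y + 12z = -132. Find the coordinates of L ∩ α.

(4, -3, -10)

A direction vector for L is Q_1 − R_1 = (9, -9, 3).
Substitute r = (1, 0, -11) + t(9, -9, 3) into the plane: -141 + 27t = -132, so t = 1/3.
Intersection: (1, 0, -11) + (1/3)·(9, -9, 3) = (4, -3, -10).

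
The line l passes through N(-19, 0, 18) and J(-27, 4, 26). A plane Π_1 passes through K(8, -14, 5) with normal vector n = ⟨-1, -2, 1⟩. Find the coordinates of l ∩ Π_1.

A direction vector for l is J − N = (-8, 4, 8).
Π_1: n·r = n·K gives -x - 2y + z = 25.
Substitute r = (-19, 0, 18) + t(-8, 4, 8) into the plane: 37 + 8t = 25, so t = -3/2.
Intersection: (-19, 0, 18) + (-3/2)·(-8, 4, 8) = (-7, -6, 6).

(-7, -6, 6)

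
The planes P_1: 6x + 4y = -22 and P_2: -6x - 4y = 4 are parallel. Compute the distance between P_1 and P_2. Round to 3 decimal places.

2.496

Rescale P_2 by 1/(-1): 6x + 4y = -4. Then distance = |-22 − (-4)| / √52 ≈ 2.496.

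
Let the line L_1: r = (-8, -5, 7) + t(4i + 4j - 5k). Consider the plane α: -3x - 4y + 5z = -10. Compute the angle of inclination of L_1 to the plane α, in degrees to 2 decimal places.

sin θ = |n·v| / (|n||v|) = |-53| / (√50 · √57) = 0.99278.
θ ≈ 83.11°.

83.11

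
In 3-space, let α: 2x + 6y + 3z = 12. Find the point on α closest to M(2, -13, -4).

Foot = M − λn with λ = (n·M − d)/|n|² = (-86 − 12)/49 = -2.
Foot = (2, -13, -4) − (-2)·(2, 6, 3) = (6, -1, 2).

(6, -1, 2)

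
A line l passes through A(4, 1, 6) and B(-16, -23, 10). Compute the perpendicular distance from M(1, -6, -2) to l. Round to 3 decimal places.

A direction vector for l is B − A = (-20, -24, 4).
Taking (4, 1, 6) on l with direction v = (-20, -24, 4): w = M − (4, 1, 6) = (-3, -7, -8), and w × v = (-220, 172, -68).
Distance = |w × v| / |v| = √82608 / √992 ≈ 9.125.

9.125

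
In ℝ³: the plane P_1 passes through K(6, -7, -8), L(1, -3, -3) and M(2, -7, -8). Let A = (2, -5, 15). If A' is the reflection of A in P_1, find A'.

KL = (-5, 4, 5), KM = (-4, 0, 0); a normal to P_1 is KL × KM = (0, -20, 16).
Using K: P_1 has equation -20y + 16z = 12.
λ = (n·A − d)/|n|² = (340 − 12)/656 = 1/2.
Reflection = A − 2λn = (2, -5, 15) − 1·(0, -20, 16) = (2, 15, -1).

(2, 15, -1)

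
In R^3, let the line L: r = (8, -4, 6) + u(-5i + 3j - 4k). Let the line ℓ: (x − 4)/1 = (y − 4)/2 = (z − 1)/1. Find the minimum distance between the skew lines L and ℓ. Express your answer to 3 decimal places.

1.700

ℓ has direction (1, 2, 1) through (4, 4, 1).
Common perpendicular direction n = (-5, 3, -4) × (1, 2, 1) = (11, 1, -13).
With w = (4, 4, 1) − (8, -4, 6) = (-4, 8, -5), w · n = 29.
Distance = |w · n| / |n| = |29| / √291 ≈ 1.700.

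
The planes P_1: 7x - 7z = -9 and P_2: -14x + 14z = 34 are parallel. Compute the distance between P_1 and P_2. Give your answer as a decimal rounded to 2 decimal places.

0.81

Rescale P_2 by 1/(-2): 7x - 7z = -17. Then distance = |-9 − (-17)| / √98 ≈ 0.81.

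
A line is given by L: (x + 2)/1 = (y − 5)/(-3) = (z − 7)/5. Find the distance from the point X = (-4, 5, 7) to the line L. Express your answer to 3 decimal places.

L has direction (1, -3, 5) through (-2, 5, 7).
Taking (-2, 5, 7) on L with direction v = (1, -3, 5): w = X − (-2, 5, 7) = (-2, 0, 0), and w × v = (0, 10, 6).
Distance = |w × v| / |v| = √136 / √35 ≈ 1.971.

1.971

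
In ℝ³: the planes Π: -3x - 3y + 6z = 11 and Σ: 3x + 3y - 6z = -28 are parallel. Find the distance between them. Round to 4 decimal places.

Rescale Σ by 1/(-1): -3x - 3y + 6z = 28. Then distance = |11 − 28| / √54 ≈ 2.3134.

2.3134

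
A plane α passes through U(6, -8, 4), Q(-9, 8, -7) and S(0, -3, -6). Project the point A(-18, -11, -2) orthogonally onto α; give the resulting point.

(-3, 1, -5)

UQ = (-15, 16, -11), US = (-6, 5, -10); a normal to α is UQ × US = (-105, -84, 21).
Using U: α has equation -105x - 84y + 21z = 126.
Foot = A − λn with λ = (n·A − d)/|n|² = (2772 − 126)/18522 = 1/7.
Foot = (-18, -11, -2) − (1/7)·(-105, -84, 21) = (-3, 1, -5).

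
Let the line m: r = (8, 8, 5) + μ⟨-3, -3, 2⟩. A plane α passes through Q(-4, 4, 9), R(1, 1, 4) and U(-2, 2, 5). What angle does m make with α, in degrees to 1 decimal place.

58.9

QR = (5, -3, -5), QU = (2, -2, -4); a normal to α is QR × QU = (2, 10, -4).
Using Q: α has equation 2x + 10y - 4z = -4.
sin θ = |n·v| / (|n||v|) = |-44| / (√120 · √22) = 0.85635.
θ ≈ 58.9°.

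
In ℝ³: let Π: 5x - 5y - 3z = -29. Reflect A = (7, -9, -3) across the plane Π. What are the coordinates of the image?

(-13, 11, 9)

λ = (n·A − d)/|n|² = (89 − (-29))/59 = 2.
Reflection = A − 2λn = (7, -9, -3) − 4·(5, -5, -3) = (-13, 11, 9).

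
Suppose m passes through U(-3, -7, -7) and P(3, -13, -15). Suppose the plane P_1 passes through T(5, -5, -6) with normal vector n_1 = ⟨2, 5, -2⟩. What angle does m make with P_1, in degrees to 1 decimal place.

A direction vector for m is P − U = (6, -6, -8).
P_1: n_1·r = n_1·T gives 2x + 5y - 2z = -3.
sin θ = |n·v| / (|n||v|) = |-2| / (√33 · √136) = 0.02985.
θ ≈ 1.7°.

1.7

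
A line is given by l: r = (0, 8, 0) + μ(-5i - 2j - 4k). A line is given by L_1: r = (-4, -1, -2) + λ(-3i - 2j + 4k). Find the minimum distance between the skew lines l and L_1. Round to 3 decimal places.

Common perpendicular direction n = (-5, -2, -4) × (-3, -2, 4) = (-16, 32, 4).
With w = (-4, -1, -2) − (0, 8, 0) = (-4, -9, -2), w · n = -232.
Distance = |w · n| / |n| = |-232| / √1296 ≈ 6.444.

6.444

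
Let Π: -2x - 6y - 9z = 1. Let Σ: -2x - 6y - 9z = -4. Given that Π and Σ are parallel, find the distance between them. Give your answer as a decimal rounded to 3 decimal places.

0.455

Same normal n = (-2, -6, -9) with |n| = √121; distance = |1 − (-4)| / |n| = 5/√121 ≈ 0.455.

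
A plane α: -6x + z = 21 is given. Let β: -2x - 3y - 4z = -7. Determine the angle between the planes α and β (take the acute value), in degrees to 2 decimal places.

cos θ = |n₁·n₂| / (|n₁||n₂|) = |8| / (√37 · √29).
θ = arccos(0.24423) ≈ 75.86°.

75.86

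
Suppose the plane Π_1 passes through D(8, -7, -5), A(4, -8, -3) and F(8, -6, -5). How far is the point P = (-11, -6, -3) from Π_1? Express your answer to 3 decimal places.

6.708

DA = (-4, -1, 2), DF = (0, 1, 0); a normal to Π_1 is DA × DF = (-2, 0, -4).
Using D: Π_1 has equation -2x - 4z = 4.
n·P − d = (-2)·(-11) + (0)·(-6) + (-4)·(-3) − 4 = 30; |n| = √20.
Distance = |30| / √20 = 30/√20 ≈ 6.708.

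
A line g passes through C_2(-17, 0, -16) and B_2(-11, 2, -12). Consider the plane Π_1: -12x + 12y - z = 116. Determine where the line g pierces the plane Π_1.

A direction vector for g is B_2 − C_2 = (6, 2, 4).
Substitute r = (-17, 0, -16) + t(6, 2, 4) into the plane: 220 + (-52)t = 116, so t = 2.
Intersection: (-17, 0, -16) + 2·(6, 2, 4) = (-5, 4, -8).

(-5, 4, -8)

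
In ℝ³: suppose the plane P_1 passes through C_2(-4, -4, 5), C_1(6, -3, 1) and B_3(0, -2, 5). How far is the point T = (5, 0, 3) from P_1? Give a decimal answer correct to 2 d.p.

C_2C_1 = (10, 1, -4), C_2B_3 = (4, 2, 0); a normal to P_1 is C_2C_1 × C_2B_3 = (8, -16, 16).
Using C_2: P_1 has equation 8x - 16y + 16z = 112.
n·T − d = (8)·(5) + (-16)·(0) + (16)·(3) − 112 = -24; |n| = √576.
Distance = |-24| / √576 = 24/√576 ≈ 1.00.

1.00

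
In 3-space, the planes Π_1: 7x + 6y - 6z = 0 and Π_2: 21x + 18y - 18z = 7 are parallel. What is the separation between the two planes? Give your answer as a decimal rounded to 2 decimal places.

0.21

Rescale Π_2 by 1/3: 7x + 6y - 6z = 7/3. Then distance = |0 − (7/3)| / √121 ≈ 0.21.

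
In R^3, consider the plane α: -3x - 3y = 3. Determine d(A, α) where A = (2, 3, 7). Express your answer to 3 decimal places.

n·A − d = (-3)·(2) + (-3)·(3) + (0)·(7) − 3 = -18; |n| = √18.
Distance = |-18| / √18 = 18/√18 ≈ 4.243.

4.243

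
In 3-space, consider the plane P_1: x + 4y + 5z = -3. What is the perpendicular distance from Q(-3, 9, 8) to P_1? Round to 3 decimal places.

11.727

n·Q − d = (1)·(-3) + (4)·(9) + (5)·(8) − (-3) = 76; |n| = √42.
Distance = |76| / √42 = 76/√42 ≈ 11.727.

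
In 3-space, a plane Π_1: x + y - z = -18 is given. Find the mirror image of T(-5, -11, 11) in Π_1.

λ = (n·T − d)/|n|² = (-27 − (-18))/3 = -3.
Reflection = T − 2λn = (-5, -11, 11) − (-6)·(1, 1, -1) = (1, -5, 5).

(1, -5, 5)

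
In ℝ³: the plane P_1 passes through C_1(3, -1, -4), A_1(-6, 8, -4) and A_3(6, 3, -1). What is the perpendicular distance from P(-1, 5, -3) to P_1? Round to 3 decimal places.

C_1A_1 = (-9, 9, 0), C_1A_3 = (3, 4, 3); a normal to P_1 is C_1A_1 × C_1A_3 = (27, 27, -63).
Using C_1: P_1 has equation 27x + 27y - 63z = 306.
n·P − d = (27)·(-1) + (27)·(5) + (-63)·(-3) − 306 = -9; |n| = √5427.
Distance = |-9| / √5427 = 9/√5427 ≈ 0.122.

0.122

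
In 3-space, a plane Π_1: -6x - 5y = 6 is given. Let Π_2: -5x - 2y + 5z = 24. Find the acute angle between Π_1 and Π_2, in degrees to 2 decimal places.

cos θ = |n₁·n₂| / (|n₁||n₂|) = |40| / (√61 · √54).
θ = arccos(0.69694) ≈ 45.82°.

45.82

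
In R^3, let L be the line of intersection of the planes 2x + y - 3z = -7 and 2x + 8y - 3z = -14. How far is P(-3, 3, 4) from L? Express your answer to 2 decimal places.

Direction of L: (2, 1, -3) × (2, 8, -3) = (21, 0, 14).
A point on L: solving the two plane equations with x = 6 gives (6, -1, 6).
Taking (6, -1, 6) on L with direction v = (21, 0, 14): w = P − (6, -1, 6) = (-9, 4, -2), and w × v = (56, 84, -84).
Distance = |w × v| / |v| = √17248 / √637 ≈ 5.20.

5.20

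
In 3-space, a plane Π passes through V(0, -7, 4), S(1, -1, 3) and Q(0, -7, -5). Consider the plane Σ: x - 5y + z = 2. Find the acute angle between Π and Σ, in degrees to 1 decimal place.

VS = (1, 6, -1), VQ = (0, 0, -9); a normal to Π is VS × VQ = (-54, 9, 0).
Using V: Π has equation -54x + 9y = -63.
cos θ = |n₁·n₂| / (|n₁||n₂|) = |-99| / (√2997 · √27).
θ = arccos(0.34802) ≈ 69.6°.

69.6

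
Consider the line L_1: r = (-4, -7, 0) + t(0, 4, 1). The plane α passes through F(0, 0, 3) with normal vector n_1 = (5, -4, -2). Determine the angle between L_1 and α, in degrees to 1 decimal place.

40.6

α: n_1·r = n_1·F gives 5x - 4y - 2z = -6.
sin θ = |n·v| / (|n||v|) = |-18| / (√45 · √17) = 0.65079.
θ ≈ 40.6°.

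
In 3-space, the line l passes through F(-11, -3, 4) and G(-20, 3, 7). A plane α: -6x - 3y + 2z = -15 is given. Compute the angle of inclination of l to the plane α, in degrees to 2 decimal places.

A direction vector for l is G − F = (-9, 6, 3).
sin θ = |n·v| / (|n||v|) = |42| / (√49 · √126) = 0.53452.
θ ≈ 32.31°.

32.31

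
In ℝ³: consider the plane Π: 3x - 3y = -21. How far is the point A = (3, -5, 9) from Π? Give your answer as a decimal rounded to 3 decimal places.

n·A − d = (3)·(3) + (-3)·(-5) + (0)·(9) − (-21) = 45; |n| = √18.
Distance = |45| / √18 = 45/√18 ≈ 10.607.

10.607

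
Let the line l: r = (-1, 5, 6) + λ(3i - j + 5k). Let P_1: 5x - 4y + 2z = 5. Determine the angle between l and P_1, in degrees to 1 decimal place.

46.9

sin θ = |n·v| / (|n||v|) = |29| / (√45 · √35) = 0.73073.
θ ≈ 46.9°.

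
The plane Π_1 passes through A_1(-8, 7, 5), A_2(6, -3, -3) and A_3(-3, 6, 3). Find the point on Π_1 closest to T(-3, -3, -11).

(0, -6, -2)

A_1A_2 = (14, -10, -8), A_1A_3 = (5, -1, -2); a normal to Π_1 is A_1A_2 × A_1A_3 = (12, -12, 36).
Using A_1: Π_1 has equation 12x - 12y + 36z = 0.
Foot = T − λn with λ = (n·T − d)/|n|² = (-396 − 0)/1584 = -1/4.
Foot = (-3, -3, -11) − (-1/4)·(12, -12, 36) = (0, -6, -2).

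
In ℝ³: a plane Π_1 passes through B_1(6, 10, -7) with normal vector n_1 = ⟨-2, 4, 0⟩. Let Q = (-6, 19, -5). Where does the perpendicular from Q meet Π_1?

(0, 7, -5)

Π_1: n_1·r = n_1·B_1 gives -2x + 4y = 28.
Foot = Q − λn with λ = (n·Q − d)/|n|² = (88 − 28)/20 = 3.
Foot = (-6, 19, -5) − 3·(-2, 4, 0) = (0, 7, -5).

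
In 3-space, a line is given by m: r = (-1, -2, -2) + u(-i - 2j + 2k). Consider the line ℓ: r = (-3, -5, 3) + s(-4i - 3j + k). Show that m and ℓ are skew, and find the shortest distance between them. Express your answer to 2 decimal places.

1.26

Common perpendicular direction n = (-1, -2, 2) × (-4, -3, 1) = (4, -7, -5).
With w = (-3, -5, 3) − (-1, -2, -2) = (-2, -3, 5), w · n = -12.
Since n ≠ 0 the lines are not parallel, and w · n = -12 ≠ 0 so they do not intersect; hence they are skew.
Distance = |w · n| / |n| = |-12| / √90 ≈ 1.26.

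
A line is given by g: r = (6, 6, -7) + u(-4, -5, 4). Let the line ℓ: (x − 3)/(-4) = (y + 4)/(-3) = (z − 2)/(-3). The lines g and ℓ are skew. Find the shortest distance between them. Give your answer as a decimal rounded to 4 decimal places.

3.1981

ℓ has direction (-4, -3, -3) through (3, -4, 2).
Common perpendicular direction n = (-4, -5, 4) × (-4, -3, -3) = (27, -28, -8).
With w = (3, -4, 2) − (6, 6, -7) = (-3, -10, 9), w · n = 127.
Distance = |w · n| / |n| = |127| / √1577 ≈ 3.1981.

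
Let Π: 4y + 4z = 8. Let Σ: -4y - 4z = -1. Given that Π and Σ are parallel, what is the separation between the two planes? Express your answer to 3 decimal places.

Rescale Σ by 1/(-1): 4y + 4z = 1. Then distance = |8 − 1| / √32 ≈ 1.237.

1.237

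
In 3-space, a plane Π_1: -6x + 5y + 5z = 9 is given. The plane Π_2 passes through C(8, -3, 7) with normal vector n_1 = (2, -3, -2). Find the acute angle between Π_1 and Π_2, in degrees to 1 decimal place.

Π_2: n_1·r = n_1·C gives 2x - 3y - 2z = 11.
cos θ = |n₁·n₂| / (|n₁||n₂|) = |-37| / (√86 · √17).
θ = arccos(0.96767) ≈ 14.6°.

14.6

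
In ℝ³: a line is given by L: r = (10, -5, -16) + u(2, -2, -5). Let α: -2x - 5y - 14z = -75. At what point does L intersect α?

(2, 3, 4)

Substitute r = (10, -5, -16) + t(2, -2, -5) into the plane: 229 + 76t = -75, so t = -4.
Intersection: (10, -5, -16) + (-4)·(2, -2, -5) = (2, 3, 4).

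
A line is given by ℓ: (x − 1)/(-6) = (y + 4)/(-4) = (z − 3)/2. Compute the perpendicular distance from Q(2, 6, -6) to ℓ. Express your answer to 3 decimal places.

10.433

ℓ has direction (-6, -4, 2) through (1, -4, 3).
Taking (1, -4, 3) on ℓ with direction v = (-6, -4, 2): w = Q − (1, -4, 3) = (1, 10, -9), and w × v = (-16, 52, 56).
Distance = |w × v| / |v| = √6096 / √56 ≈ 10.433.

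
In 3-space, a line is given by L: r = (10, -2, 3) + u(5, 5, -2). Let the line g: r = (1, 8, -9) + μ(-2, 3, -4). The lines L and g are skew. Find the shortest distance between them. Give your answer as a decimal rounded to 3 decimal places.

Common perpendicular direction n = (5, 5, -2) × (-2, 3, -4) = (-14, 24, 25).
With w = (1, 8, -9) − (10, -2, 3) = (-9, 10, -12), w · n = 66.
Distance = |w · n| / |n| = |66| / √1397 ≈ 1.766.

1.766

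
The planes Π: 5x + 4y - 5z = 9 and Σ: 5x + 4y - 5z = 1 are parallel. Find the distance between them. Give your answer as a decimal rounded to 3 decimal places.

Same normal n = (5, 4, -5) with |n| = √66; distance = |9 − 1| / |n| = 8/√66 ≈ 0.985.

0.985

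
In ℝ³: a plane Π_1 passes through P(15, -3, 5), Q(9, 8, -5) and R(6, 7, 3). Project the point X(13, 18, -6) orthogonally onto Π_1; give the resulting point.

(7, 12, -9)

PQ = (-6, 11, -10), PR = (-9, 10, -2); a normal to Π_1 is PQ × PR = (78, 78, 39).
Using P: Π_1 has equation 78x + 78y + 39z = 1131.
Foot = X − λn with λ = (n·X − d)/|n|² = (2184 − 1131)/13689 = 1/13.
Foot = (13, 18, -6) − (1/13)·(78, 78, 39) = (7, 12, -9).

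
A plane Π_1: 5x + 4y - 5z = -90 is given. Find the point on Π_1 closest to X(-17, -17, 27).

(-2, -5, 12)

Foot = X − λn with λ = (n·X − d)/|n|² = (-288 − (-90))/66 = -3.
Foot = (-17, -17, 27) − (-3)·(5, 4, -5) = (-2, -5, 12).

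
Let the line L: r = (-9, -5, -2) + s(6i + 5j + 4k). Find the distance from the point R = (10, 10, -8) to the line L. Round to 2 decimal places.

Taking (-9, -5, -2) on L with direction v = (6, 5, 4): w = R − (-9, -5, -2) = (19, 15, -6), and w × v = (90, -112, 5).
Distance = |w × v| / |v| = √20669 / √77 ≈ 16.38.

16.38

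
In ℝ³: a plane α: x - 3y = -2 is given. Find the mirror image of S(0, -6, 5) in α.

(-4, 6, 5)

λ = (n·S − d)/|n|² = (18 − (-2))/10 = 2.
Reflection = S − 2λn = (0, -6, 5) − 4·(1, -3, 0) = (-4, 6, 5).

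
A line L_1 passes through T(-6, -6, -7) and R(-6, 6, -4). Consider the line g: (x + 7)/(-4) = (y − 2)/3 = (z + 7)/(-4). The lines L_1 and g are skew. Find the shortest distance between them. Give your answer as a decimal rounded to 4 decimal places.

A direction vector for L_1 is R − T = (0, 12, 3).
g has direction (-4, 3, -4) through (-7, 2, -7).
Common perpendicular direction n = (0, 12, 3) × (-4, 3, -4) = (-57, -12, 48).
With w = (-7, 2, -7) − (-6, -6, -7) = (-1, 8, 0), w · n = -39.
Distance = |w · n| / |n| = |-39| / √5697 ≈ 0.5167.

0.5167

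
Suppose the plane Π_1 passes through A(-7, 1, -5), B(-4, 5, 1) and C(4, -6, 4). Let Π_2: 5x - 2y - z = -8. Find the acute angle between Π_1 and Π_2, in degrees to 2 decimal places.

AB = (3, 4, 6), AC = (11, -7, 9); a normal to Π_1 is AB × AC = (78, 39, -65).
Using A: Π_1 has equation 78x + 39y - 65z = -182.
cos θ = |n₁·n₂| / (|n₁||n₂|) = |377| / (√11830 · √30).
θ = arccos(0.63283) ≈ 50.74°.

50.74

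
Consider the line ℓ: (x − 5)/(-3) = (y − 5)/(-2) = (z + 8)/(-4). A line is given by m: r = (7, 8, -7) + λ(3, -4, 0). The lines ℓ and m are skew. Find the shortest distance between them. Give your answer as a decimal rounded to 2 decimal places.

ℓ has direction (-3, -2, -4) through (5, 5, -8).
Common perpendicular direction n = (-3, -2, -4) × (3, -4, 0) = (-16, -12, 18).
With w = (7, 8, -7) − (5, 5, -8) = (2, 3, 1), w · n = -50.
Distance = |w · n| / |n| = |-50| / √724 ≈ 1.86.

1.86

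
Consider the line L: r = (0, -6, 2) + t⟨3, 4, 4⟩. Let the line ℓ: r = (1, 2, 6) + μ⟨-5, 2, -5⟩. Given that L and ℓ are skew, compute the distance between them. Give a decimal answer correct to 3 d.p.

Common perpendicular direction n = (3, 4, 4) × (-5, 2, -5) = (-28, -5, 26).
With w = (1, 2, 6) − (0, -6, 2) = (1, 8, 4), w · n = 36.
Distance = |w · n| / |n| = |36| / √1485 ≈ 0.934.

0.934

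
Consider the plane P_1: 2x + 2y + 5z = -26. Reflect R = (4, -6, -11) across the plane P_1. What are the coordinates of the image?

λ = (n·R − d)/|n|² = (-59 − (-26))/33 = -1.
Reflection = R − 2λn = (4, -6, -11) − (-2)·(2, 2, 5) = (8, -2, -1).

(8, -2, -1)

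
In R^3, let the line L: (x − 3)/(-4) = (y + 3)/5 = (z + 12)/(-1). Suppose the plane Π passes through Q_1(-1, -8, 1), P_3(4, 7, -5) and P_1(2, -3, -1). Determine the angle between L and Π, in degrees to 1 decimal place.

8.2

L has direction (-4, 5, -1) through (3, -3, -12).
Q_1P_3 = (5, 15, -6), Q_1P_1 = (3, 5, -2); a normal to Π is Q_1P_3 × Q_1P_1 = (0, -8, -20).
Using Q_1: Π has equation -8y - 20z = 44.
sin θ = |n·v| / (|n||v|) = |-20| / (√464 · √42) = 0.14327.
θ ≈ 8.2°.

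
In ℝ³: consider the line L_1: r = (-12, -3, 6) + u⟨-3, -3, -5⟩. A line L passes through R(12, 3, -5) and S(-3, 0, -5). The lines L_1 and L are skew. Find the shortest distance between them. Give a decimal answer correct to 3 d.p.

A direction vector for L is S − R = (-15, -3, 0).
Common perpendicular direction n = (-3, -3, -5) × (-15, -3, 0) = (-15, 75, -36).
With w = (12, 3, -5) − (-12, -3, 6) = (24, 6, -11), w · n = 486.
Distance = |w · n| / |n| = |486| / √7146 ≈ 5.749.

5.749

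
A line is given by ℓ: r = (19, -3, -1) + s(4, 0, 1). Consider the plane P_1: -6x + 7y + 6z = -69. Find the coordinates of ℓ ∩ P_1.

(3, -3, -5)

Substitute r = (19, -3, -1) + t(4, 0, 1) into the plane: -141 + (-18)t = -69, so t = -4.
Intersection: (19, -3, -1) + (-4)·(4, 0, 1) = (3, -3, -5).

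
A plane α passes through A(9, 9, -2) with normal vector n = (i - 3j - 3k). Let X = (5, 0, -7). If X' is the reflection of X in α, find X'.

(1, 12, 5)

α: n·r = n·A gives x - 3y - 3z = -12.
λ = (n·X − d)/|n|² = (26 − (-12))/19 = 2.
Reflection = X − 2λn = (5, 0, -7) − 4·(1, -3, -3) = (1, 12, 5).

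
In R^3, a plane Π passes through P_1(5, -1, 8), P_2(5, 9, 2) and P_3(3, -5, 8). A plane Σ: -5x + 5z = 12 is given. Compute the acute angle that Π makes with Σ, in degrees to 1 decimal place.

P_1P_2 = (0, 10, -6), P_1P_3 = (-2, -4, 0); a normal to Π is P_1P_2 × P_1P_3 = (-24, 12, 20).
Using P_1: Π has equation -24x + 12y + 20z = 28.
cos θ = |n₁·n₂| / (|n₁||n₂|) = |220| / (√1120 · √50).
θ = arccos(0.92967) ≈ 21.6°.

21.6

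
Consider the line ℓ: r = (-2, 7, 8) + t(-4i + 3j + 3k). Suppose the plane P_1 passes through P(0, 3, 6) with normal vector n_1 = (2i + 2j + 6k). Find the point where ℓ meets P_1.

P_1: n_1·r = n_1·P gives 2x + 2y + 6z = 42.
Substitute r = (-2, 7, 8) + t(-4, 3, 3) into the plane: 58 + 16t = 42, so t = -1.
Intersection: (-2, 7, 8) + (-1)·(-4, 3, 3) = (2, 4, 5).

(2, 4, 5)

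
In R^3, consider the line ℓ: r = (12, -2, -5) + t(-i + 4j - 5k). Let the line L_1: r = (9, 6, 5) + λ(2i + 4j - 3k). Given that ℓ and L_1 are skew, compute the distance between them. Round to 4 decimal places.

Common perpendicular direction n = (-1, 4, -5) × (2, 4, -3) = (8, -13, -12).
With w = (9, 6, 5) − (12, -2, -5) = (-3, 8, 10), w · n = -248.
Distance = |w · n| / |n| = |-248| / √377 ≈ 12.7726.

12.7726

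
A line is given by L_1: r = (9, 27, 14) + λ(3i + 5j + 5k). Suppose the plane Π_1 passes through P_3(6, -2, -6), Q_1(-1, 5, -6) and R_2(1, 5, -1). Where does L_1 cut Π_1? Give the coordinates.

(-3, 7, -6)

P_3Q_1 = (-7, 7, 0), P_3R_2 = (-5, 7, 5); a normal to Π_1 is P_3Q_1 × P_3R_2 = (35, 35, -14).
Using P_3: Π_1 has equation 35x + 35y - 14z = 224.
Substitute r = (9, 27, 14) + t(3, 5, 5) into the plane: 1064 + 210t = 224, so t = -4.
Intersection: (9, 27, 14) + (-4)·(3, 5, 5) = (-3, 7, -6).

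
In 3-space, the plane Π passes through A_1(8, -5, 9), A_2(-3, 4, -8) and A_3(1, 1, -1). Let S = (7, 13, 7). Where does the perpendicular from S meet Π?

(-1, 7, 9)

A_1A_2 = (-11, 9, -17), A_1A_3 = (-7, 6, -10); a normal to Π is A_1A_2 × A_1A_3 = (12, 9, -3).
Using A_1: Π has equation 12x + 9y - 3z = 24.
Foot = S − λn with λ = (n·S − d)/|n|² = (180 − 24)/234 = 2/3.
Foot = (7, 13, 7) − (2/3)·(12, 9, -3) = (-1, 7, 9).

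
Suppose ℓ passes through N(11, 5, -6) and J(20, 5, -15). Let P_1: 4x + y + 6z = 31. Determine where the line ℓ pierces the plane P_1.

A direction vector for ℓ is J − N = (9, 0, -9).
Substitute r = (11, 5, -6) + t(9, 0, -9) into the plane: 13 + (-18)t = 31, so t = -1.
Intersection: (11, 5, -6) + (-1)·(9, 0, -9) = (2, 5, 3).

(2, 5, 3)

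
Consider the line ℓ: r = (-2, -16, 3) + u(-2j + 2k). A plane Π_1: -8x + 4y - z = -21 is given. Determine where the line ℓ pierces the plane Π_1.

Substitute r = (-2, -16, 3) + t(0, -2, 2) into the plane: -51 + (-10)t = -21, so t = -3.
Intersection: (-2, -16, 3) + (-3)·(0, -2, 2) = (-2, -10, -3).

(-2, -10, -3)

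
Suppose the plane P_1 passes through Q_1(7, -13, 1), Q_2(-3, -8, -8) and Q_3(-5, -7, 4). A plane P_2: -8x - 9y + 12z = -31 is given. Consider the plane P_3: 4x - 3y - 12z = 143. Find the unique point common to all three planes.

Q_1Q_2 = (-10, 5, -9), Q_1Q_3 = (-12, 6, 3); a normal to P_1 is Q_1Q_2 × Q_1Q_3 = (69, 138, 0).
Using Q_1: P_1 has equation 69x + 138y = -1311.
Solving the 3×3 linear system 69x + 138y = -1311, -8x - 9y + 12z = -31, 4x - 3y - 12z = 143 (e.g. by elimination or Cramer's rule, determinant = 3312) gives (-1, -9, -10).

(-1, -9, -10)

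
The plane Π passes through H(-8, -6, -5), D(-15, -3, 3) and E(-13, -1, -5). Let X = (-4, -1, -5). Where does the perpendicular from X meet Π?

(-8, -5, -7)

HD = (-7, 3, 8), HE = (-5, 5, 0); a normal to Π is HD × HE = (-40, -40, -20).
Using H: Π has equation -40x - 40y - 20z = 660.
Foot = X − λn with λ = (n·X − d)/|n|² = (300 − 660)/3600 = -1/10.
Foot = (-4, -1, -5) − (-1/10)·(-40, -40, -20) = (-8, -5, -7).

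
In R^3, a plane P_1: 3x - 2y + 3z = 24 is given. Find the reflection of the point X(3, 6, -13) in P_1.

λ = (n·X − d)/|n|² = (-42 − 24)/22 = -3.
Reflection = X − 2λn = (3, 6, -13) − (-6)·(3, -2, 3) = (21, -6, 5).

(21, -6, 5)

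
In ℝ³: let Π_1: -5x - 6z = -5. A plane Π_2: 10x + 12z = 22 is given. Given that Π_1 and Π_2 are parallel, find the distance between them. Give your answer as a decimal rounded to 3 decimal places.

0.768

Rescale Π_2 by 1/(-2): -5x - 6z = -11. Then distance = |-5 − (-11)| / √61 ≈ 0.768.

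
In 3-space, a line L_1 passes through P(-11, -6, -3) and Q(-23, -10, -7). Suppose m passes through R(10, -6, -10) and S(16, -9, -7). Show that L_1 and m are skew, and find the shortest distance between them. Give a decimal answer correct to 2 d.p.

A direction vector for L_1 is Q − P = (-12, -4, -4).
A direction vector for m is S − R = (6, -3, 3).
Common perpendicular direction n = (-12, -4, -4) × (6, -3, 3) = (-24, 12, 60).
With w = (10, -6, -10) − (-11, -6, -3) = (21, 0, -7), w · n = -924.
Since n ≠ 0 the lines are not parallel, and w · n = -924 ≠ 0 so they do not intersect; hence they are skew.
Distance = |w · n| / |n| = |-924| / √4320 ≈ 14.06.

14.06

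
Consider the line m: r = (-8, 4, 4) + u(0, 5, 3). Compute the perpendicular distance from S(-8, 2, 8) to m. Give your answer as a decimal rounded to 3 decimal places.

4.459

Taking (-8, 4, 4) on m with direction v = (0, 5, 3): w = S − (-8, 4, 4) = (0, -2, 4), and w × v = (-26, 0, 0).
Distance = |w × v| / |v| = √676 / √34 ≈ 4.459.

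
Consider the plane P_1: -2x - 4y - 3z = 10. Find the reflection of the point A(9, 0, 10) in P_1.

(1, -16, -2)

λ = (n·A − d)/|n|² = (-48 − 10)/29 = -2.
Reflection = A − 2λn = (9, 0, 10) − (-4)·(-2, -4, -3) = (1, -16, -2).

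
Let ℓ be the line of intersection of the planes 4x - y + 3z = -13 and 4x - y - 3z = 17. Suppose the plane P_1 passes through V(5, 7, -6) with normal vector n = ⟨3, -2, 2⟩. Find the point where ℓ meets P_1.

Direction of ℓ: (4, -1, 3) × (4, -1, -3) = (6, 24, 0).
A point on ℓ: solving the two plane equations with x = 3 gives (3, 10, -5).
P_1: n·r = n·V gives 3x - 2y + 2z = -11.
Substitute r = (3, 10, -5) + t(6, 24, 0) into the plane: -21 + (-30)t = -11, so t = -1/3.
Intersection: (3, 10, -5) + (-1/3)·(6, 24, 0) = (1, 2, -5).

(1, 2, -5)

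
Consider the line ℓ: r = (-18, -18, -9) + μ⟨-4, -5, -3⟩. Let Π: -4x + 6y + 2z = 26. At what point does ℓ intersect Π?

Substitute r = (-18, -18, -9) + t(-4, -5, -3) into the plane: -54 + (-20)t = 26, so t = -4.
Intersection: (-18, -18, -9) + (-4)·(-4, -5, -3) = (-2, 2, 3).

(-2, 2, 3)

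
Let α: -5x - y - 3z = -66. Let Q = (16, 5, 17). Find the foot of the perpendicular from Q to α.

(6, 3, 11)

Foot = Q − λn with λ = (n·Q − d)/|n|² = (-136 − (-66))/35 = -2.
Foot = (16, 5, 17) − (-2)·(-5, -1, -3) = (6, 3, 11).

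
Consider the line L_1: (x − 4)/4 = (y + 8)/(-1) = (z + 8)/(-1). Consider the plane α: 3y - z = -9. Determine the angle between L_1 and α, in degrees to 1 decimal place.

L_1 has direction (4, -1, -1) through (4, -8, -8).
sin θ = |n·v| / (|n||v|) = |-2| / (√10 · √18) = 0.14907.
θ ≈ 8.6°.

8.6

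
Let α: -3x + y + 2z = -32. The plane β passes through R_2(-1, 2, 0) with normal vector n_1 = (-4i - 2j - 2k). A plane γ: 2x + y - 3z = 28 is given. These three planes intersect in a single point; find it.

β: n_1·r = n_1·R_2 gives -4x - 2y - 2z = 0.
Solving the 3×3 linear system -3x + y + 2z = -32, -4x - 2y - 2z = 0, 2x + y - 3z = 28 (e.g. by elimination or Cramer's rule, determinant = -40) gives (5, -3, -7).

(5, -3, -7)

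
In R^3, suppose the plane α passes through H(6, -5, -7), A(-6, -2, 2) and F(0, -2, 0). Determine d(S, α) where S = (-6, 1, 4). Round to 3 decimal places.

HA = (-12, 3, 9), HF = (-6, 3, 7); a normal to α is HA × HF = (-6, 30, -18).
Using H: α has equation -6x + 30y - 18z = -60.
n·S − d = (-6)·(-6) + (30)·(1) + (-18)·(4) − (-60) = 54; |n| = √1260.
Distance = |54| / √1260 = 54/√1260 ≈ 1.521.

1.521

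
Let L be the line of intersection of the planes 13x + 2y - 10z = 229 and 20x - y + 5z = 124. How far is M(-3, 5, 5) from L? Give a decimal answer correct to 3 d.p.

Direction of L: (13, 2, -10) × (20, -1, 5) = (0, -265, -53).
A point on L: solving the two plane equations with y = 6 gives (9, 6, -10).
Taking (9, 6, -10) on L with direction v = (0, -265, -53): w = M − (9, 6, -10) = (-12, -1, 15), and w × v = (4028, -636, 3180).
Distance = |w × v| / |v| = √26741680 / √73034 ≈ 19.135.

19.135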